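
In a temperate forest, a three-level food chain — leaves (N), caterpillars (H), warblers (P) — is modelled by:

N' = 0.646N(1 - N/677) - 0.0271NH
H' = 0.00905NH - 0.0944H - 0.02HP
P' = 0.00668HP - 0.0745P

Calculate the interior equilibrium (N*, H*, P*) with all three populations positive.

N* ≈ 360, H* ≈ 11.2, P* ≈ 158

From dP/dt = 0: 0.00668H* = 0.0745, so H* = 11.2.
From dN/dt = 0: 0.646(1 - N*/677) = 0.0271·11.2, giving N* = 677·(1 - 0.468) = 360.
From dH/dt = 0: 0.00905·360 - 0.0944 = 0.02P*, so P* = 3.17/0.02 = 158.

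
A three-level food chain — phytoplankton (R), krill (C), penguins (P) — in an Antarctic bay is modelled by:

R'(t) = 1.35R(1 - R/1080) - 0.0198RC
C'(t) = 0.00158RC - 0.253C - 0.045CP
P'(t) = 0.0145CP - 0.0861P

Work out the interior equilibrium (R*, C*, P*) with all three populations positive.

R* ≈ 986, C* ≈ 5.94, P* ≈ 29

From dP/dt = 0: 0.0145C* = 0.0861, so C* = 5.94.
From dR/dt = 0: 1.35(1 - R*/1080) = 0.0198·5.94, giving R* = 1080·(1 - 0.0871) = 986.
From dC/dt = 0: 0.00158·986 - 0.253 = 0.045P*, so P* = 1.3/0.045 = 29.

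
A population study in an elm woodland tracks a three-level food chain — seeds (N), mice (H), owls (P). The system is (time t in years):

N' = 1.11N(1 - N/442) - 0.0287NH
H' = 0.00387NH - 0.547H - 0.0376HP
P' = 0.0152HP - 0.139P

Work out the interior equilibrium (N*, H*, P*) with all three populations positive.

N* ≈ 337, H* ≈ 9.14, P* ≈ 20.2

From dP/dt = 0: 0.0152H* = 0.139, so H* = 9.14.
From dN/dt = 0: 1.11(1 - N*/442) = 0.0287·9.14, giving N* = 442·(1 - 0.236) = 337.
From dH/dt = 0: 0.00387·337 - 0.547 = 0.0376P*, so P* = 0.759/0.0376 = 20.2.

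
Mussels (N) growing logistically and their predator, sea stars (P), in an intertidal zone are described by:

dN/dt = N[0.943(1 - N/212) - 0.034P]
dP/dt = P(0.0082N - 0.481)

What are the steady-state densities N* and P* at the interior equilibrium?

N* ≈ 58.7, P* ≈ 20.1

From dP/dt = 0 with P > 0: 0.0082N* = 0.481, so N* = 58.7.
Substitute into dN/dt = 0: 0.943(1 - 58.7/212) = 0.034P*.
The bracket is 0.723, giving P* = 0.682/0.034 = 20.1.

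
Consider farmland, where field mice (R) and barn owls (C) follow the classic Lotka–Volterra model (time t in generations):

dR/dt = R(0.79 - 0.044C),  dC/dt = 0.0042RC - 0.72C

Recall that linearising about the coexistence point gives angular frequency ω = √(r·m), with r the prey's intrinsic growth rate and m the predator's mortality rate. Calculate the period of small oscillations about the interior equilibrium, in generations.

T ≈ 8.33 generations

Here r = 0.79 and m = 0.72, so r·m = 0.569.
ω = √0.569 = 0.754 per generation, hence T = 2π/ω ≈ 8.33 generations.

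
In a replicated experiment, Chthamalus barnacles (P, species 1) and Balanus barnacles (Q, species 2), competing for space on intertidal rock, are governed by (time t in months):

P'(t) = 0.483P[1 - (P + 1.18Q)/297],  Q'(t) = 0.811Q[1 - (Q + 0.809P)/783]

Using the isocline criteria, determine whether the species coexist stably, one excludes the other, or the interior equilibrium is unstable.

Compare the nullcline intercepts: K1/α12 = 297/1.18 = 252 < K2 = 783; K2/α21 = 783/0.809 = 968 > K1 = 297.
Since the inequalities point opposite ways, species 2 can invade but species 1 cannot.

species 2 excludes species 1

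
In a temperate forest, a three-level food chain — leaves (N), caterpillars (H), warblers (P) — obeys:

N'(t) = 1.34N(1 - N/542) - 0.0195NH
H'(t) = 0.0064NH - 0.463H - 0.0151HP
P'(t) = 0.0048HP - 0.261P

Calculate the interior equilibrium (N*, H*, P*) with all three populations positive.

N* ≈ 113, H* ≈ 54.4, P* ≈ 17.3

From dP/dt = 0: 0.0048H* = 0.261, so H* = 54.4.
From dN/dt = 0: 1.34(1 - N*/542) = 0.0195·54.4, giving N* = 542·(1 - 0.791) = 113.
From dH/dt = 0: 0.0064·113 - 0.463 = 0.0151P*, so P* = 0.261/0.0151 = 17.3.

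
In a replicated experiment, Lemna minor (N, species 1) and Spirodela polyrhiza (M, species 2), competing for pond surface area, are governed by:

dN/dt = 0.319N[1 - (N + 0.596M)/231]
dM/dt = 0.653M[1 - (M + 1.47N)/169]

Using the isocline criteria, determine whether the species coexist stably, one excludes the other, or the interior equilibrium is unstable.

Compare the nullcline intercepts: K1/α12 = 231/0.596 = 388 > K2 = 169; K2/α21 = 169/1.47 = 115 < K1 = 231.
Since the inequalities point opposite ways, species 1 can invade but species 2 cannot.

species 1 excludes species 2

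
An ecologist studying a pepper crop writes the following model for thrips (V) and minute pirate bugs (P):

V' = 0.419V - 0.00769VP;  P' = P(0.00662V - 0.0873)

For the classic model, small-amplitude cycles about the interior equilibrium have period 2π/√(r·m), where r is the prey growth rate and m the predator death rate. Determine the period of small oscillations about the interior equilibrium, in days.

Here r = 0.419 and m = 0.0873, so r·m = 0.0366.
ω = √0.0366 = 0.191 per day, hence T = 2π/ω ≈ 32.9 days.

T ≈ 32.9 days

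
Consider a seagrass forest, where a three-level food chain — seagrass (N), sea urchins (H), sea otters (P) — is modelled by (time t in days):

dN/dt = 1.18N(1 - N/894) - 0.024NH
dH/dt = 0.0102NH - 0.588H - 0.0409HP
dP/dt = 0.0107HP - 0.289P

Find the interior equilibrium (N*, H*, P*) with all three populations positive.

From dP/dt = 0: 0.0107H* = 0.289, so H* = 27.
From dN/dt = 0: 1.18(1 - N*/894) = 0.024·27, giving N* = 894·(1 - 0.549) = 403.
From dH/dt = 0: 0.0102·403 - 0.588 = 0.0409P*, so P* = 3.52/0.0409 = 86.1.

N* ≈ 403, H* ≈ 27, P* ≈ 86.1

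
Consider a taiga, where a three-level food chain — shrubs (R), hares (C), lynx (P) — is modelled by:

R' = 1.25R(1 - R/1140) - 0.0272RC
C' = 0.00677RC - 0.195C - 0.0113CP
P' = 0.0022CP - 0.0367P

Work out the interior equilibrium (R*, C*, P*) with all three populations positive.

From dP/dt = 0: 0.0022C* = 0.0367, so C* = 16.7.
From dR/dt = 0: 1.25(1 - R*/1140) = 0.0272·16.7, giving R* = 1140·(1 - 0.363) = 726.
From dC/dt = 0: 0.00677·726 - 0.195 = 0.0113P*, so P* = 4.72/0.0113 = 418.

R* ≈ 726, C* ≈ 16.7, P* ≈ 418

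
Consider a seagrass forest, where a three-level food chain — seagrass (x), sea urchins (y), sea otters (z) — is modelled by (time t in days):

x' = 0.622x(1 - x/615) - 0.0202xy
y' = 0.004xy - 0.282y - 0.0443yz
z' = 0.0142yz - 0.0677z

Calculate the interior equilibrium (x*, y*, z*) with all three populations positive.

From dz/dt = 0: 0.0142y* = 0.0677, so y* = 4.77.
From dx/dt = 0: 0.622(1 - x*/615) = 0.0202·4.77, giving x* = 615·(1 - 0.155) = 520.
From dy/dt = 0: 0.004·520 - 0.282 = 0.0443z*, so z* = 1.8/0.0443 = 40.6.

x* ≈ 520, y* ≈ 4.77, z* ≈ 40.6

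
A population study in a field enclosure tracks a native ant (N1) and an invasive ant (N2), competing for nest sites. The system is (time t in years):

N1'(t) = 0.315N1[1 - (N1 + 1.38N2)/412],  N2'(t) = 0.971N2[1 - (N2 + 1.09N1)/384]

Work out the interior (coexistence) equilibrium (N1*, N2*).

N1* ≈ 234, N2* ≈ 129

Setting both brackets to zero gives the nullclines N1 + 1.38N2 = 412 and 1.09N1 + N2 = 384.
Substituting N2 = 384 - 1.09N1 into the first: N1(1 - 1.38·1.09) = 412 - 1.38·384.
So N1* = -118/-0.504 = 234, and then N2* = 384 - 1.09·234 = 129.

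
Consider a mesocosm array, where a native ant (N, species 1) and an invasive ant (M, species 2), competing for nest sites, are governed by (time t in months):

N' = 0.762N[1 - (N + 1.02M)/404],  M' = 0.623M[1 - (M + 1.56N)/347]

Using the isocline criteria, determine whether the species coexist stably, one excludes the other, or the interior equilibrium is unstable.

species 1 excludes species 2

Compare the nullcline intercepts: K1/α12 = 404/1.02 = 396 > K2 = 347; K2/α21 = 347/1.56 = 222 < K1 = 404.
Since the inequalities point opposite ways, species 1 can invade but species 2 cannot.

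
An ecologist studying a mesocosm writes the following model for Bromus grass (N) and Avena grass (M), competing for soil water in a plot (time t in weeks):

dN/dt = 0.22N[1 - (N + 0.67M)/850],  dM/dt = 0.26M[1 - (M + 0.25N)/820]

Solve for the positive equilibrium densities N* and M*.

N* ≈ 361, M* ≈ 730

Setting both brackets to zero gives the nullclines N + 0.67M = 850 and 0.25N + M = 820.
Substituting M = 820 - 0.25N into the first: N(1 - 0.67·0.25) = 850 - 0.67·820.
So N* = 301/0.833 = 361, and then M* = 820 - 0.25·361 = 730.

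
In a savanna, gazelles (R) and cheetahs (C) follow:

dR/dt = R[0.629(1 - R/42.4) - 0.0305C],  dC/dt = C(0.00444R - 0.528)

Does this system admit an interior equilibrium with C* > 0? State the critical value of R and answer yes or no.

Threshold R = 119; K < 119, so no, the predator goes extinct.

The predator equation gives dC/dt > 0 only when R > 0.528/0.00444 = 119.
Without the predator, R → K = 42.4. Since 42.4 < 119, the predator cannot invade.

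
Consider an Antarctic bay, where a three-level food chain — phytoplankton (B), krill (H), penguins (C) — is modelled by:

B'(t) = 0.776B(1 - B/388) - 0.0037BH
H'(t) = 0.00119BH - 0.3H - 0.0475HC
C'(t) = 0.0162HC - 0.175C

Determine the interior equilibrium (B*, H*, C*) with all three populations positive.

B* ≈ 368, H* ≈ 10.8, C* ≈ 2.9

From dC/dt = 0: 0.0162H* = 0.175, so H* = 10.8.
From dB/dt = 0: 0.776(1 - B*/388) = 0.0037·10.8, giving B* = 388·(1 - 0.0515) = 368.
From dH/dt = 0: 0.00119·368 - 0.3 = 0.0475C*, so C* = 0.138/0.0475 = 2.9.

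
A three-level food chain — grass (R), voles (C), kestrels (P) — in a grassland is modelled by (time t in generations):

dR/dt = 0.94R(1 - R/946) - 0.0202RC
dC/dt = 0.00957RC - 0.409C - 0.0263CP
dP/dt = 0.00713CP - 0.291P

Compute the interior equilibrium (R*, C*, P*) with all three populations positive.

From dP/dt = 0: 0.00713C* = 0.291, so C* = 40.8.
From dR/dt = 0: 0.94(1 - R*/946) = 0.0202·40.8, giving R* = 946·(1 - 0.877) = 116.
From dC/dt = 0: 0.00957·116 - 0.409 = 0.0263P*, so P* = 0.704/0.0263 = 26.8.

R* ≈ 116, C* ≈ 40.8, P* ≈ 26.8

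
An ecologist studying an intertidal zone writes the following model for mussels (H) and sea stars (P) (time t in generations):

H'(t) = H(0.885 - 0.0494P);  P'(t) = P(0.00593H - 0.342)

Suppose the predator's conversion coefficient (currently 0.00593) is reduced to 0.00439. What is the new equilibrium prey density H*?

At the interior fixed point, setting dP/dt = 0 with P > 0 fixes H* = (predator death rate)/(HP coefficient) — independent of the other coefficients.
With the change, H* = 0.342/0.00439 = 77.9; it rises from 57.7.

H* ≈ 77.9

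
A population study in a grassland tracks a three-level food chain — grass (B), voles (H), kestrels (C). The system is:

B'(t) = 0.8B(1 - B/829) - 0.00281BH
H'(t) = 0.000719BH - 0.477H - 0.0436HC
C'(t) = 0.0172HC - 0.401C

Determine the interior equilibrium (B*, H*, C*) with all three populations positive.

From dC/dt = 0: 0.0172H* = 0.401, so H* = 23.3.
From dB/dt = 0: 0.8(1 - B*/829) = 0.00281·23.3, giving B* = 829·(1 - 0.0819) = 761.
From dH/dt = 0: 0.000719·761 - 0.477 = 0.0436C*, so C* = 0.0702/0.0436 = 1.61.

B* ≈ 761, H* ≈ 23.3, C* ≈ 1.61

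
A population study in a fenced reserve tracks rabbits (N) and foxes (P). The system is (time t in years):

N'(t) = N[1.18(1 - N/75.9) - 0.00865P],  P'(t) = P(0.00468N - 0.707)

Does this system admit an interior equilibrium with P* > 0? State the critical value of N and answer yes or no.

Threshold N = 151; K < 151, so no, the predator goes extinct.

The predator equation gives dP/dt > 0 only when N > 0.707/0.00468 = 151.
Without the predator, N → K = 75.9. Since 75.9 < 151, the predator cannot invade.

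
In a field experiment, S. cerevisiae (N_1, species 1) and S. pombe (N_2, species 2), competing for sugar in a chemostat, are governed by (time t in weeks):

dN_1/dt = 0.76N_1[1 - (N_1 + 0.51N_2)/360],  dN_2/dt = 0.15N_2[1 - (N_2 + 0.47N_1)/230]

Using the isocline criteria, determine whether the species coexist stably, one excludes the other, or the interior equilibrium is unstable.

stable coexistence

Compare the nullcline intercepts: K1/α12 = 360/0.51 = 706 > K2 = 230; K2/α21 = 230/0.47 = 489 > K1 = 360.
Since both inequalities hold, each species can invade when rare, so the interior equilibrium is stable.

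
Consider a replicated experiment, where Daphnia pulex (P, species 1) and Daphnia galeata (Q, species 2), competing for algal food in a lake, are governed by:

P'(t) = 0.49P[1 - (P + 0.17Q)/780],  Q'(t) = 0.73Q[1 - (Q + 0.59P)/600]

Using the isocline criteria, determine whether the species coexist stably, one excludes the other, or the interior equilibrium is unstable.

Compare the nullcline intercepts: K1/α12 = 780/0.17 = 4590 > K2 = 600; K2/α21 = 600/0.59 = 1020 > K1 = 780.
Since both inequalities hold, each species can invade when rare, so the interior equilibrium is stable.

stable coexistence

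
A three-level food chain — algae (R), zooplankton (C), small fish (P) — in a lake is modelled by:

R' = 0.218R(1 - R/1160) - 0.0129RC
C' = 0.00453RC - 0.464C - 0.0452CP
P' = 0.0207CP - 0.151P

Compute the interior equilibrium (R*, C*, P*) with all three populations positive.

From dP/dt = 0: 0.0207C* = 0.151, so C* = 7.29.
From dR/dt = 0: 0.218(1 - R*/1160) = 0.0129·7.29, giving R* = 1160·(1 - 0.432) = 659.
From dC/dt = 0: 0.00453·659 - 0.464 = 0.0452P*, so P* = 2.52/0.0452 = 55.8.

R* ≈ 659, C* ≈ 7.29, P* ≈ 55.8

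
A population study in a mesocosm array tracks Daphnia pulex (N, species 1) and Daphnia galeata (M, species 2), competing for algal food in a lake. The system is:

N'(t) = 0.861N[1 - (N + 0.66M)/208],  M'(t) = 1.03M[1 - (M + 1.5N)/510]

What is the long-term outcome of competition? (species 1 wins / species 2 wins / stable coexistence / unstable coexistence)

Compare the nullcline intercepts: K1/α12 = 208/0.66 = 315 < K2 = 510; K2/α21 = 510/1.5 = 340 > K1 = 208.
Since the inequalities point opposite ways, species 2 can invade but species 1 cannot.

species 2 excludes species 1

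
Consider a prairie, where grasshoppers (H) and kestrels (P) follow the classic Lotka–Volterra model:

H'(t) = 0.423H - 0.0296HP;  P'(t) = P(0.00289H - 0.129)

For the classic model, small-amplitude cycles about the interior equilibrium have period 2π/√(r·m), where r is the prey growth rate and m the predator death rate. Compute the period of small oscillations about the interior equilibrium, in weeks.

T ≈ 26.9 weeks

Here r = 0.423 and m = 0.129, so r·m = 0.0546.
ω = √0.0546 = 0.234 per week, hence T = 2π/ω ≈ 26.9 weeks.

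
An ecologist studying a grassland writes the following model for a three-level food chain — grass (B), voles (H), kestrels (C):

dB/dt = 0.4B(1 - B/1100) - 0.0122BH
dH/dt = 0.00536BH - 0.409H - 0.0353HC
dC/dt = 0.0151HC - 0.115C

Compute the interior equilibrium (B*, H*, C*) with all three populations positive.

B* ≈ 844, H* ≈ 7.62, C* ≈ 117

From dC/dt = 0: 0.0151H* = 0.115, so H* = 7.62.
From dB/dt = 0: 0.4(1 - B*/1100) = 0.0122·7.62, giving B* = 1100·(1 - 0.232) = 844.
From dH/dt = 0: 0.00536·844 - 0.409 = 0.0353C*, so C* = 4.12/0.0353 = 117.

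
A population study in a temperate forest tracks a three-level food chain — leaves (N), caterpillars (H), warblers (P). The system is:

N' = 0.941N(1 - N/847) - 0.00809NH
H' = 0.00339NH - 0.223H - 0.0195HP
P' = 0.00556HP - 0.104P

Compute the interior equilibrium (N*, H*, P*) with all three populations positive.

N* ≈ 711, H* ≈ 18.7, P* ≈ 112

From dP/dt = 0: 0.00556H* = 0.104, so H* = 18.7.
From dN/dt = 0: 0.941(1 - N*/847) = 0.00809·18.7, giving N* = 847·(1 - 0.161) = 711.
From dH/dt = 0: 0.00339·711 - 0.223 = 0.0195P*, so P* = 2.19/0.0195 = 112.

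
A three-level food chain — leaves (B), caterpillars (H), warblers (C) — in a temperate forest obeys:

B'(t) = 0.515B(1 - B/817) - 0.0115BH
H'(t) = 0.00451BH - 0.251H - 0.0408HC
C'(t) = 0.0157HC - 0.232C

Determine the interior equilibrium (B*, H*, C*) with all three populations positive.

From dC/dt = 0: 0.0157H* = 0.232, so H* = 14.8.
From dB/dt = 0: 0.515(1 - B*/817) = 0.0115·14.8, giving B* = 817·(1 - 0.33) = 547.
From dH/dt = 0: 0.00451·547 - 0.251 = 0.0408C*, so C* = 2.22/0.0408 = 54.4.

B* ≈ 547, H* ≈ 14.8, C* ≈ 54.4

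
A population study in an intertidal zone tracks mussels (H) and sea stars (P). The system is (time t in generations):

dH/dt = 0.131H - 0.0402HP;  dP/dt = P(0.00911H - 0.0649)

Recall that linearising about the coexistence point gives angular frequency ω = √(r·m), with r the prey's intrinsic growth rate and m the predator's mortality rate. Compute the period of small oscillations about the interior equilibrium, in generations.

Here r = 0.131 and m = 0.0649, so r·m = 0.0085.
ω = √0.0085 = 0.0922 per generation, hence T = 2π/ω ≈ 68.1 generations.

T ≈ 68.1 generations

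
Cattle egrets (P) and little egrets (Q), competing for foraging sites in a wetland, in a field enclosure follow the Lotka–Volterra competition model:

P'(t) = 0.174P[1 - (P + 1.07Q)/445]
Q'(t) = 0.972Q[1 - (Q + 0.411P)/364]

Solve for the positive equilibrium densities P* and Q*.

Setting both brackets to zero gives the nullclines P + 1.07Q = 445 and 0.411P + Q = 364.
Substituting Q = 364 - 0.411P into the first: P(1 - 1.07·0.411) = 445 - 1.07·364.
So P* = 55.5/0.56 = 99.1, and then Q* = 364 - 0.411·99.1 = 323.

P* ≈ 99.1, Q* ≈ 323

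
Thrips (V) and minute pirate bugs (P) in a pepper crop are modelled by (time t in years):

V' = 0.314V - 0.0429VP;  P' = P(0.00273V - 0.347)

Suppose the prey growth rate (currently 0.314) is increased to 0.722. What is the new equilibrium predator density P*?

At the interior fixed point, setting dV/dt = 0 with V > 0 fixes P* = (prey growth rate)/(VP coefficient) — independent of the other coefficients.
With the change, P* = 0.722/0.0429 = 16.8; it rises from 7.32.

P* ≈ 16.8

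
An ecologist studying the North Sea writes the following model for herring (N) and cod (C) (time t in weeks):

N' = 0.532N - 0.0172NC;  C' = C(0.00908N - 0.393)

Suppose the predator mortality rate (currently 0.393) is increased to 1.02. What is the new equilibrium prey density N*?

N* ≈ 112

At the interior fixed point, setting dC/dt = 0 with C > 0 fixes N* = (predator death rate)/(NC coefficient) — independent of the other coefficients.
With the change, N* = 1.02/0.00908 = 112; it rises from 43.3.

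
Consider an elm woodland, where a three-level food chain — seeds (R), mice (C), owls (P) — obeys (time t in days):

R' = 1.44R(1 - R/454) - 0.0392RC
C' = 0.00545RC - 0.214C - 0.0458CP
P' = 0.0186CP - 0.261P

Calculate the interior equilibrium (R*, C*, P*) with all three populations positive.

From dP/dt = 0: 0.0186C* = 0.261, so C* = 14.
From dR/dt = 0: 1.44(1 - R*/454) = 0.0392·14, giving R* = 454·(1 - 0.382) = 281.
From dC/dt = 0: 0.00545·281 - 0.214 = 0.0458P*, so P* = 1.32/0.0458 = 28.7.

R* ≈ 281, C* ≈ 14, P* ≈ 28.7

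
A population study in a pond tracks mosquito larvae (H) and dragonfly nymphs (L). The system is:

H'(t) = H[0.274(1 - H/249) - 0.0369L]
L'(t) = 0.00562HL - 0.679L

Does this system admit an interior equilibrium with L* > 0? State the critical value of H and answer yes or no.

The predator equation gives dL/dt > 0 only when H > 0.679/0.00562 = 121.
Without the predator, H → K = 249. Since 249 > 121, the predator can invade and persist.

Threshold H = 121; K > 121, so yes, the predator persists.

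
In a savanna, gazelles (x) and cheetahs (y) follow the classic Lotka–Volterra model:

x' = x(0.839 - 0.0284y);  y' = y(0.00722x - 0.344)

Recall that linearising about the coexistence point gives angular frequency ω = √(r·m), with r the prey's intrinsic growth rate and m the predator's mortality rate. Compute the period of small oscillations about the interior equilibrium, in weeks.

Here r = 0.839 and m = 0.344, so r·m = 0.289.
ω = √0.289 = 0.537 per week, hence T = 2π/ω ≈ 11.7 weeks.

T ≈ 11.7 weeks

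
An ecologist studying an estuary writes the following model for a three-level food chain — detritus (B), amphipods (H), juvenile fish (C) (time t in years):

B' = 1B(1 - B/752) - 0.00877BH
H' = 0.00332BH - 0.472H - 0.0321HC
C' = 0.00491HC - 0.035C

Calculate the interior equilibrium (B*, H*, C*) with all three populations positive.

B* ≈ 705, H* ≈ 7.13, C* ≈ 58.2

From dC/dt = 0: 0.00491H* = 0.035, so H* = 7.13.
From dB/dt = 0: 1(1 - B*/752) = 0.00877·7.13, giving B* = 752·(1 - 0.0625) = 705.
From dH/dt = 0: 0.00332·705 - 0.472 = 0.0321C*, so C* = 1.87/0.0321 = 58.2.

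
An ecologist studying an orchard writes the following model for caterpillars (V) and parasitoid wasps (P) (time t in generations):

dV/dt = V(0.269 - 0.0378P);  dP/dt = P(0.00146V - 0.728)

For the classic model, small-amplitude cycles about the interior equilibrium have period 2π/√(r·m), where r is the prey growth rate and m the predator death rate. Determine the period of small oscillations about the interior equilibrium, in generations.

T ≈ 14.2 generations

Here r = 0.269 and m = 0.728, so r·m = 0.196.
ω = √0.196 = 0.443 per generation, hence T = 2π/ω ≈ 14.2 generations.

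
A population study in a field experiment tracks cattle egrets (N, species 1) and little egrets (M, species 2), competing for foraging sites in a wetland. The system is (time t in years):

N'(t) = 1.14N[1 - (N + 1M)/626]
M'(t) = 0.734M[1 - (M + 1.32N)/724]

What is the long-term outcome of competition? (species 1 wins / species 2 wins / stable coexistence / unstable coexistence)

unstable coexistence (outcome depends on initial conditions)

Compare the nullcline intercepts: K1/α12 = 626/1 = 626 < K2 = 724; K2/α21 = 724/1.32 = 548 < K1 = 626.
Since both are reversed, neither can invade when rare; the interior point is a saddle.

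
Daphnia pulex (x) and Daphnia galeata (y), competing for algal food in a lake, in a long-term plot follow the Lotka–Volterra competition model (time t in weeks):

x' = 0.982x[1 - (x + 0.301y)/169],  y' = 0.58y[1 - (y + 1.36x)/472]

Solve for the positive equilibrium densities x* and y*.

x* ≈ 45.6, y* ≈ 410

Setting both brackets to zero gives the nullclines x + 0.301y = 169 and 1.36x + y = 472.
Substituting y = 472 - 1.36x into the first: x(1 - 0.301·1.36) = 169 - 0.301·472.
So x* = 26.9/0.591 = 45.6, and then y* = 472 - 1.36·45.6 = 410.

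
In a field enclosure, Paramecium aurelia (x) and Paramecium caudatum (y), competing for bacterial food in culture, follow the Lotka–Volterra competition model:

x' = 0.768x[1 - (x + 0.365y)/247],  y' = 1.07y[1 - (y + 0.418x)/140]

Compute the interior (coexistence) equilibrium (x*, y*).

x* ≈ 231, y* ≈ 43.4

Setting both brackets to zero gives the nullclines x + 0.365y = 247 and 0.418x + y = 140.
Substituting y = 140 - 0.418x into the first: x(1 - 0.365·0.418) = 247 - 0.365·140.
So x* = 196/0.847 = 231, and then y* = 140 - 0.418·231 = 43.4.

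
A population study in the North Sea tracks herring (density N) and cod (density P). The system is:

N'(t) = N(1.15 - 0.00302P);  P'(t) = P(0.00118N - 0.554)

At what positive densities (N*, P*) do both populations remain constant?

N* ≈ 469, P* ≈ 381

Set dP/dt = 0 with P > 0: 0.00118N - 0.554 = 0, so N* = 0.554/0.00118 = 469.
Set dN/dt = 0 with N > 0: 1.15 - 0.00302P = 0, so P* = 1.15/0.00302 = 381.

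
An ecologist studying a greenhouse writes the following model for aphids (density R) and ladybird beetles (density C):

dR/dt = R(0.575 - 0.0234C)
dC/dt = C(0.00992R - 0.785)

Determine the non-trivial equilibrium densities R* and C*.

R* ≈ 79.1, C* ≈ 24.6

Set dC/dt = 0 with C > 0: 0.00992R - 0.785 = 0, so R* = 0.785/0.00992 = 79.1.
Set dR/dt = 0 with R > 0: 0.575 - 0.0234C = 0, so C* = 0.575/0.0234 = 24.6.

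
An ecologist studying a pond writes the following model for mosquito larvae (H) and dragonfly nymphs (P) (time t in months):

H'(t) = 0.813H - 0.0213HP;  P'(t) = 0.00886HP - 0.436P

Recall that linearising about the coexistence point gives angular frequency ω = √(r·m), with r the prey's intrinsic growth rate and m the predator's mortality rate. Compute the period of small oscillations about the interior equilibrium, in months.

T ≈ 10.6 months

Here r = 0.813 and m = 0.436, so r·m = 0.354.
ω = √0.354 = 0.595 per month, hence T = 2π/ω ≈ 10.6 months.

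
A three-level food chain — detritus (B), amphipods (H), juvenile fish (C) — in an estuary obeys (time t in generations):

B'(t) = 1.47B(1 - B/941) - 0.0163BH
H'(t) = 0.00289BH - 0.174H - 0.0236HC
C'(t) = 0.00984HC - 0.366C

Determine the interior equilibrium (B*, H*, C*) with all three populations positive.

B* ≈ 553, H* ≈ 37.2, C* ≈ 60.3

From dC/dt = 0: 0.00984H* = 0.366, so H* = 37.2.
From dB/dt = 0: 1.47(1 - B*/941) = 0.0163·37.2, giving B* = 941·(1 - 0.412) = 553.
From dH/dt = 0: 0.00289·553 - 0.174 = 0.0236C*, so C* = 1.42/0.0236 = 60.3.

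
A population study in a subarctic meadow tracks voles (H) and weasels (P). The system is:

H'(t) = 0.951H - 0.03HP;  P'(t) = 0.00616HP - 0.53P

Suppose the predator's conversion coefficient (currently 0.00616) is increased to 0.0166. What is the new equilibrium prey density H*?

H* ≈ 31.9

At the interior fixed point, setting dP/dt = 0 with P > 0 fixes H* = (predator death rate)/(HP coefficient) — independent of the other coefficients.
With the change, H* = 0.53/0.0166 = 31.9; it falls from 86.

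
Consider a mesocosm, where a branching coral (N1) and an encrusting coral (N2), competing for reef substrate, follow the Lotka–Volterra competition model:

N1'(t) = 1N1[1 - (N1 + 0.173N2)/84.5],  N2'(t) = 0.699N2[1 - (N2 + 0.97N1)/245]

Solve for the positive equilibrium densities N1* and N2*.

N1* ≈ 50.6, N2* ≈ 196

Setting both brackets to zero gives the nullclines N1 + 0.173N2 = 84.5 and 0.97N1 + N2 = 245.
Substituting N2 = 245 - 0.97N1 into the first: N1(1 - 0.173·0.97) = 84.5 - 0.173·245.
So N1* = 42.1/0.832 = 50.6, and then N2* = 245 - 0.97·50.6 = 196.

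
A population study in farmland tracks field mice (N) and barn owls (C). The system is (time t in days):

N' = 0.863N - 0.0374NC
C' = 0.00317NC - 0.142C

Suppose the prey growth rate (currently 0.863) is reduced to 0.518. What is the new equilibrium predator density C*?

C* ≈ 13.9

At the interior fixed point, setting dN/dt = 0 with N > 0 fixes C* = (prey growth rate)/(NC coefficient) — independent of the other coefficients.
With the change, C* = 0.518/0.0374 = 13.9; it falls from 23.1.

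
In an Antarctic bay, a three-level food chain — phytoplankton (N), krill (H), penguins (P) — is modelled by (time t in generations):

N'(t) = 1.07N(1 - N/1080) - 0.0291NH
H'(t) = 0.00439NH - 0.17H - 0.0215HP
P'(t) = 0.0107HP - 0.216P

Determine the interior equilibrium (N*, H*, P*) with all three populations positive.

From dP/dt = 0: 0.0107H* = 0.216, so H* = 20.2.
From dN/dt = 0: 1.07(1 - N*/1080) = 0.0291·20.2, giving N* = 1080·(1 - 0.549) = 487.
From dH/dt = 0: 0.00439·487 - 0.17 = 0.0215P*, so P* = 1.97/0.0215 = 91.5.

N* ≈ 487, H* ≈ 20.2, P* ≈ 91.5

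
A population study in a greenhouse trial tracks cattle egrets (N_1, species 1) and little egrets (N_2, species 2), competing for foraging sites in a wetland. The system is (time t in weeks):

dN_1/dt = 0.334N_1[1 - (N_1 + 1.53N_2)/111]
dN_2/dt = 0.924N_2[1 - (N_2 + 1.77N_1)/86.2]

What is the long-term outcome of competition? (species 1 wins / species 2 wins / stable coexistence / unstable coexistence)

unstable coexistence (outcome depends on initial conditions)

Compare the nullcline intercepts: K1/α12 = 111/1.53 = 72.5 < K2 = 86.2; K2/α21 = 86.2/1.77 = 48.7 < K1 = 111.
Since both are reversed, neither can invade when rare; the interior point is a saddle.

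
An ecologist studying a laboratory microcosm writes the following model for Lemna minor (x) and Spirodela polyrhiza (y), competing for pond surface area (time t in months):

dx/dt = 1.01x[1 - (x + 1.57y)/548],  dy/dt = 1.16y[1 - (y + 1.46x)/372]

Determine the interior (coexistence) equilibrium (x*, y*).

Setting both brackets to zero gives the nullclines x + 1.57y = 548 and 1.46x + y = 372.
Substituting y = 372 - 1.46x into the first: x(1 - 1.57·1.46) = 548 - 1.57·372.
So x* = -36/-1.29 = 27.9, and then y* = 372 - 1.46·27.9 = 331.

x* ≈ 27.9, y* ≈ 331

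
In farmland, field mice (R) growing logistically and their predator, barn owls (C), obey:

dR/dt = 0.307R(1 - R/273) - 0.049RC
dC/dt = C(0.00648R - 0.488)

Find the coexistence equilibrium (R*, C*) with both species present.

R* ≈ 75.3, C* ≈ 4.54

From dC/dt = 0 with C > 0: 0.00648R* = 0.488, so R* = 75.3.
Substitute into dR/dt = 0: 0.307(1 - 75.3/273) = 0.049C*.
The bracket is 0.724, giving C* = 0.222/0.049 = 4.54.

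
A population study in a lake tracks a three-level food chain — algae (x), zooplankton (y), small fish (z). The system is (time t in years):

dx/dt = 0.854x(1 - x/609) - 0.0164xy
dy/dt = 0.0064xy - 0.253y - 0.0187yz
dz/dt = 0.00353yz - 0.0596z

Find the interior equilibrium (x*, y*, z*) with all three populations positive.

x* ≈ 412, y* ≈ 16.9, z* ≈ 127

From dz/dt = 0: 0.00353y* = 0.0596, so y* = 16.9.
From dx/dt = 0: 0.854(1 - x*/609) = 0.0164·16.9, giving x* = 609·(1 - 0.324) = 412.
From dy/dt = 0: 0.0064·412 - 0.253 = 0.0187z*, so z* = 2.38/0.0187 = 127.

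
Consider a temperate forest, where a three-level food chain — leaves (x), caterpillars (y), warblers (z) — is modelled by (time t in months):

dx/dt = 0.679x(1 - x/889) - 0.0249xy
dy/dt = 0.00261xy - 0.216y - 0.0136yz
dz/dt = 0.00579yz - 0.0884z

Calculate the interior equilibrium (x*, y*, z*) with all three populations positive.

x* ≈ 391, y* ≈ 15.3, z* ≈ 59.2

From dz/dt = 0: 0.00579y* = 0.0884, so y* = 15.3.
From dx/dt = 0: 0.679(1 - x*/889) = 0.0249·15.3, giving x* = 889·(1 - 0.56) = 391.
From dy/dt = 0: 0.00261·391 - 0.216 = 0.0136z*, so z* = 0.805/0.0136 = 59.2.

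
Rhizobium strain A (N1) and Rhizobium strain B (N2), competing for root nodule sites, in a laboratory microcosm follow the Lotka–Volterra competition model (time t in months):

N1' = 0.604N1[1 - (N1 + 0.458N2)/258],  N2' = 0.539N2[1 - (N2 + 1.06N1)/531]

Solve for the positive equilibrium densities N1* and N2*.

N1* ≈ 28.8, N2* ≈ 501

Setting both brackets to zero gives the nullclines N1 + 0.458N2 = 258 and 1.06N1 + N2 = 531.
Substituting N2 = 531 - 1.06N1 into the first: N1(1 - 0.458·1.06) = 258 - 0.458·531.
So N1* = 14.8/0.515 = 28.8, and then N2* = 531 - 1.06·28.8 = 501.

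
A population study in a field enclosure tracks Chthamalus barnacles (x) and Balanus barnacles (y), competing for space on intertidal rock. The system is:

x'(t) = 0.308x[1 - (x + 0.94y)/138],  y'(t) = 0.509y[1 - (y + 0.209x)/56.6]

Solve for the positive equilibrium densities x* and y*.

Setting both brackets to zero gives the nullclines x + 0.94y = 138 and 0.209x + y = 56.6.
Substituting y = 56.6 - 0.209x into the first: x(1 - 0.94·0.209) = 138 - 0.94·56.6.
So x* = 84.8/0.804 = 106, and then y* = 56.6 - 0.209·106 = 34.5.

x* ≈ 106, y* ≈ 34.5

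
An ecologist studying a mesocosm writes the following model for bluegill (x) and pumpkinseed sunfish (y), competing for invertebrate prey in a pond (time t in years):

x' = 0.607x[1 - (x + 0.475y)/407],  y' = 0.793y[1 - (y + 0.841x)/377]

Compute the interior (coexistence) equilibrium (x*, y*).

x* ≈ 380, y* ≈ 57.8

Setting both brackets to zero gives the nullclines x + 0.475y = 407 and 0.841x + y = 377.
Substituting y = 377 - 0.841x into the first: x(1 - 0.475·0.841) = 407 - 0.475·377.
So x* = 228/0.601 = 380, and then y* = 377 - 0.841·380 = 57.8.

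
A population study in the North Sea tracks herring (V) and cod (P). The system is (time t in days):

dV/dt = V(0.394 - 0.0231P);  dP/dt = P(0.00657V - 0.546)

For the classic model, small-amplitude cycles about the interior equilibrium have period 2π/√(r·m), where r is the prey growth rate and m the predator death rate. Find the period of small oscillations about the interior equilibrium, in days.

T ≈ 13.5 days

Here r = 0.394 and m = 0.546, so r·m = 0.215.
ω = √0.215 = 0.464 per day, hence T = 2π/ω ≈ 13.5 days.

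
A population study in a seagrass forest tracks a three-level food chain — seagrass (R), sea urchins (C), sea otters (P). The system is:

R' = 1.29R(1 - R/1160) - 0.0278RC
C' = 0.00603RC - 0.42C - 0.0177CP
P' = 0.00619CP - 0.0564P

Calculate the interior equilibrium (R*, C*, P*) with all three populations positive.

R* ≈ 932, C* ≈ 9.11, P* ≈ 294

From dP/dt = 0: 0.00619C* = 0.0564, so C* = 9.11.
From dR/dt = 0: 1.29(1 - R*/1160) = 0.0278·9.11, giving R* = 1160·(1 - 0.196) = 932.
From dC/dt = 0: 0.00603·932 - 0.42 = 0.0177P*, so P* = 5.2/0.0177 = 294.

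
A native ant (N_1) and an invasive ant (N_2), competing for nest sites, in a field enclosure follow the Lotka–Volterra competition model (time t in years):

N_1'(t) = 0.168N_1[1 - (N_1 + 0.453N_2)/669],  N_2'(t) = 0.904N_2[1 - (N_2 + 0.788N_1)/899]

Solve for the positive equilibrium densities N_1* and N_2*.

N_1* ≈ 407, N_2* ≈ 578

Setting both brackets to zero gives the nullclines N_1 + 0.453N_2 = 669 and 0.788N_1 + N_2 = 899.
Substituting N_2 = 899 - 0.788N_1 into the first: N_1(1 - 0.453·0.788) = 669 - 0.453·899.
So N_1* = 262/0.643 = 407, and then N_2* = 899 - 0.788·407 = 578.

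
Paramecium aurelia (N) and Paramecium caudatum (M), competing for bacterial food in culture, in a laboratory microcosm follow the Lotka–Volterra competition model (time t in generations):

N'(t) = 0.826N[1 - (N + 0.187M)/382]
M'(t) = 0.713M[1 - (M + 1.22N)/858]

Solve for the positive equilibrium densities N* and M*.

N* ≈ 287, M* ≈ 508

Setting both brackets to zero gives the nullclines N + 0.187M = 382 and 1.22N + M = 858.
Substituting M = 858 - 1.22N into the first: N(1 - 0.187·1.22) = 382 - 0.187·858.
So N* = 222/0.772 = 287, and then M* = 858 - 1.22·287 = 508.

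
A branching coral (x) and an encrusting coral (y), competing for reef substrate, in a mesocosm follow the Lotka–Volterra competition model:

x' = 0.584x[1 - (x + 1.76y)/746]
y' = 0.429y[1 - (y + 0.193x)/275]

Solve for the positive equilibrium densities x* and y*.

x* ≈ 397, y* ≈ 198

Setting both brackets to zero gives the nullclines x + 1.76y = 746 and 0.193x + y = 275.
Substituting y = 275 - 0.193x into the first: x(1 - 1.76·0.193) = 746 - 1.76·275.
So x* = 262/0.66 = 397, and then y* = 275 - 0.193·397 = 198.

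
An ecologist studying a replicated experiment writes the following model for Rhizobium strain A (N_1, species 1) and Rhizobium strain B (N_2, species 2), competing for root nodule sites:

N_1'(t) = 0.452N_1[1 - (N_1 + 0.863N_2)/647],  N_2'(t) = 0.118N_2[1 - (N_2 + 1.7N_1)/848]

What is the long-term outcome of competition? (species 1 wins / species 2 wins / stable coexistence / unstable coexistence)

unstable coexistence (outcome depends on initial conditions)

Compare the nullcline intercepts: K1/α12 = 647/0.863 = 750 < K2 = 848; K2/α21 = 848/1.7 = 499 < K1 = 647.
Since both are reversed, neither can invade when rare; the interior point is a saddle.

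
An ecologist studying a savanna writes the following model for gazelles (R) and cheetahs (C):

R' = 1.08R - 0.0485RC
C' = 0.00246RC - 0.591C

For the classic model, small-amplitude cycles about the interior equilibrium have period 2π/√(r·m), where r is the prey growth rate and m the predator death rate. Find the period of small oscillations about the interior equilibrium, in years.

Here r = 1.08 and m = 0.591, so r·m = 0.638.
ω = √0.638 = 0.799 per year, hence T = 2π/ω ≈ 7.86 years.

T ≈ 7.86 years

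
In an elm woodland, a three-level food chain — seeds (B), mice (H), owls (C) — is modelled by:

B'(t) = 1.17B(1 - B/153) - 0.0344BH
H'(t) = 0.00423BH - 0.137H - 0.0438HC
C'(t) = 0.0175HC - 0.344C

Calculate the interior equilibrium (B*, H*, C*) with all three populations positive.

From dC/dt = 0: 0.0175H* = 0.344, so H* = 19.7.
From dB/dt = 0: 1.17(1 - B*/153) = 0.0344·19.7, giving B* = 153·(1 - 0.578) = 64.6.
From dH/dt = 0: 0.00423·64.6 - 0.137 = 0.0438C*, so C* = 0.136/0.0438 = 3.11.

B* ≈ 64.6, H* ≈ 19.7, C* ≈ 3.11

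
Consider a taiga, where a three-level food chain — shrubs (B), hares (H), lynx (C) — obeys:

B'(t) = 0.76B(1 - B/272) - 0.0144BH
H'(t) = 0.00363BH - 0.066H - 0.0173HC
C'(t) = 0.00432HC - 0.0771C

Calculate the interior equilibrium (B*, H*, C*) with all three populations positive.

From dC/dt = 0: 0.00432H* = 0.0771, so H* = 17.8.
From dB/dt = 0: 0.76(1 - B*/272) = 0.0144·17.8, giving B* = 272·(1 - 0.338) = 180.
From dH/dt = 0: 0.00363·180 - 0.066 = 0.0173C*, so C* = 0.587/0.0173 = 34.

B* ≈ 180, H* ≈ 17.8, C* ≈ 34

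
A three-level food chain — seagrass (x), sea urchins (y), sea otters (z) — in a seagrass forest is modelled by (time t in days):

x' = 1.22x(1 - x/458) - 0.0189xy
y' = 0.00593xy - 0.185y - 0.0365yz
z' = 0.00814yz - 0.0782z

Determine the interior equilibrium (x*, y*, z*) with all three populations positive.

From dz/dt = 0: 0.00814y* = 0.0782, so y* = 9.61.
From dx/dt = 0: 1.22(1 - x*/458) = 0.0189·9.61, giving x* = 458·(1 - 0.149) = 390.
From dy/dt = 0: 0.00593·390 - 0.185 = 0.0365z*, so z* = 2.13/0.0365 = 58.3.

x* ≈ 390, y* ≈ 9.61, z* ≈ 58.3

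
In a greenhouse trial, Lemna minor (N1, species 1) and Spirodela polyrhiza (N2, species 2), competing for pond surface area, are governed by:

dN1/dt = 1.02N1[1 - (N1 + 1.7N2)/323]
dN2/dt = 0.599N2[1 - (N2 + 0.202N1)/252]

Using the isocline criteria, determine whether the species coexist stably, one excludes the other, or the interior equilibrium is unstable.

species 2 excludes species 1

Compare the nullcline intercepts: K1/α12 = 323/1.7 = 190 < K2 = 252; K2/α21 = 252/0.202 = 1250 > K1 = 323.
Since the inequalities point opposite ways, species 2 can invade but species 1 cannot.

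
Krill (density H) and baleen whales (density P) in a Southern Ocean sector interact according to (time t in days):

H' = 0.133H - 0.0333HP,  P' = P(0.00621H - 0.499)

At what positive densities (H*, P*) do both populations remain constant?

Set dP/dt = 0 with P > 0: 0.00621H - 0.499 = 0, so H* = 0.499/0.00621 = 80.4.
Set dH/dt = 0 with H > 0: 0.133 - 0.0333P = 0, so P* = 0.133/0.0333 = 3.99.

H* ≈ 80.4, P* ≈ 3.99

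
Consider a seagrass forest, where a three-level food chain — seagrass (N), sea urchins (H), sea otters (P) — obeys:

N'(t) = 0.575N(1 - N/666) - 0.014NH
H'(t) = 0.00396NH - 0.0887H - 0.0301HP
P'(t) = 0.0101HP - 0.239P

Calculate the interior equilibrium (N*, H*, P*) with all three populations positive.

From dP/dt = 0: 0.0101H* = 0.239, so H* = 23.7.
From dN/dt = 0: 0.575(1 - N*/666) = 0.014·23.7, giving N* = 666·(1 - 0.576) = 282.
From dH/dt = 0: 0.00396·282 - 0.0887 = 0.0301P*, so P* = 1.03/0.0301 = 34.2.

N* ≈ 282, H* ≈ 23.7, P* ≈ 34.2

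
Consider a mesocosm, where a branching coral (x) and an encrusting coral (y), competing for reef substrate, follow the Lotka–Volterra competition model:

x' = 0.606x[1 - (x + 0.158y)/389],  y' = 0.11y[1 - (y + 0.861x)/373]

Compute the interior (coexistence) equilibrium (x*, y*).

x* ≈ 382, y* ≈ 44.1

Setting both brackets to zero gives the nullclines x + 0.158y = 389 and 0.861x + y = 373.
Substituting y = 373 - 0.861x into the first: x(1 - 0.158·0.861) = 389 - 0.158·373.
So x* = 330/0.864 = 382, and then y* = 373 - 0.861·382 = 44.1.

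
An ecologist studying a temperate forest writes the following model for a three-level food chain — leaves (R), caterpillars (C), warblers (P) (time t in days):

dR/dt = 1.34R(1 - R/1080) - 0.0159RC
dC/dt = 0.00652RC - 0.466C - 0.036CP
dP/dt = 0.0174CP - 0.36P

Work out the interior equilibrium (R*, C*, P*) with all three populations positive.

From dP/dt = 0: 0.0174C* = 0.36, so C* = 20.7.
From dR/dt = 0: 1.34(1 - R*/1080) = 0.0159·20.7, giving R* = 1080·(1 - 0.245) = 815.
From dC/dt = 0: 0.00652·815 - 0.466 = 0.036P*, so P* = 4.85/0.036 = 135.

R* ≈ 815, C* ≈ 20.7, P* ≈ 135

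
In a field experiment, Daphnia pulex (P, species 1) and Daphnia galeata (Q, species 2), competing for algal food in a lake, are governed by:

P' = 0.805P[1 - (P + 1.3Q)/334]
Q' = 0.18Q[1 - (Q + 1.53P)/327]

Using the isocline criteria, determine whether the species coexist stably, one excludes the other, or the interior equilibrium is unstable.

Compare the nullcline intercepts: K1/α12 = 334/1.3 = 257 < K2 = 327; K2/α21 = 327/1.53 = 214 < K1 = 334.
Since both are reversed, neither can invade when rare; the interior point is a saddle.

unstable coexistence (outcome depends on initial conditions)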